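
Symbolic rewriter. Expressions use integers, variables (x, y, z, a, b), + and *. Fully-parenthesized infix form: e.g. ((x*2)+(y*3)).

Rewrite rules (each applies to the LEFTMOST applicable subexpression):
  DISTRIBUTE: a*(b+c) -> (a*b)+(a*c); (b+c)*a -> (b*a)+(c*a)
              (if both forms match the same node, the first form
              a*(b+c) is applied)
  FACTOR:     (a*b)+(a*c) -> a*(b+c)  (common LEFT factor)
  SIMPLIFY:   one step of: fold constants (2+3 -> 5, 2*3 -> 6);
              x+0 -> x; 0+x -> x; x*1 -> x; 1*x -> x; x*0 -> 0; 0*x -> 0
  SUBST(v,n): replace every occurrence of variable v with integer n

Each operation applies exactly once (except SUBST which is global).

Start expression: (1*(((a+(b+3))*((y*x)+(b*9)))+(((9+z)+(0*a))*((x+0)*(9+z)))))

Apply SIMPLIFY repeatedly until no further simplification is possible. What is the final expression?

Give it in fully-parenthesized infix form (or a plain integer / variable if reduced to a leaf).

Start: (1*(((a+(b+3))*((y*x)+(b*9)))+(((9+z)+(0*a))*((x+0)*(9+z)))))
Step 1: at root: (1*(((a+(b+3))*((y*x)+(b*9)))+(((9+z)+(0*a))*((x+0)*(9+z))))) -> (((a+(b+3))*((y*x)+(b*9)))+(((9+z)+(0*a))*((x+0)*(9+z)))); overall: (1*(((a+(b+3))*((y*x)+(b*9)))+(((9+z)+(0*a))*((x+0)*(9+z))))) -> (((a+(b+3))*((y*x)+(b*9)))+(((9+z)+(0*a))*((x+0)*(9+z))))
Step 2: at RLR: (0*a) -> 0; overall: (((a+(b+3))*((y*x)+(b*9)))+(((9+z)+(0*a))*((x+0)*(9+z)))) -> (((a+(b+3))*((y*x)+(b*9)))+(((9+z)+0)*((x+0)*(9+z))))
Step 3: at RL: ((9+z)+0) -> (9+z); overall: (((a+(b+3))*((y*x)+(b*9)))+(((9+z)+0)*((x+0)*(9+z)))) -> (((a+(b+3))*((y*x)+(b*9)))+((9+z)*((x+0)*(9+z))))
Step 4: at RRL: (x+0) -> x; overall: (((a+(b+3))*((y*x)+(b*9)))+((9+z)*((x+0)*(9+z)))) -> (((a+(b+3))*((y*x)+(b*9)))+((9+z)*(x*(9+z))))
Fixed point: (((a+(b+3))*((y*x)+(b*9)))+((9+z)*(x*(9+z))))

Answer: (((a+(b+3))*((y*x)+(b*9)))+((9+z)*(x*(9+z))))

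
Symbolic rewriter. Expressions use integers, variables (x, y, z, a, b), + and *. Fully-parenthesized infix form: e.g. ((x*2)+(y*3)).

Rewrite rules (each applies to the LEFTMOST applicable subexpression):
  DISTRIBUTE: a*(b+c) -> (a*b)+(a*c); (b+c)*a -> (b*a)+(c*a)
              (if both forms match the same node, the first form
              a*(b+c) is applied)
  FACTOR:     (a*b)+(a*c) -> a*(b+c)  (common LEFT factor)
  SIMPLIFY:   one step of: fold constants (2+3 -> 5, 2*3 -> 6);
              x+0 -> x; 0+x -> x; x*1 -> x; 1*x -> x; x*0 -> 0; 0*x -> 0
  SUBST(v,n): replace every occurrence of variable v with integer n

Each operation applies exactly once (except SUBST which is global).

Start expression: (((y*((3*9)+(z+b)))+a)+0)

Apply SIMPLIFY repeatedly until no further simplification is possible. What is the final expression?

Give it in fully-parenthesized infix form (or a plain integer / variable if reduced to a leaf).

Answer: ((y*(27+(z+b)))+a)

Derivation:
Start: (((y*((3*9)+(z+b)))+a)+0)
Step 1: at root: (((y*((3*9)+(z+b)))+a)+0) -> ((y*((3*9)+(z+b)))+a); overall: (((y*((3*9)+(z+b)))+a)+0) -> ((y*((3*9)+(z+b)))+a)
Step 2: at LRL: (3*9) -> 27; overall: ((y*((3*9)+(z+b)))+a) -> ((y*(27+(z+b)))+a)
Fixed point: ((y*(27+(z+b)))+a)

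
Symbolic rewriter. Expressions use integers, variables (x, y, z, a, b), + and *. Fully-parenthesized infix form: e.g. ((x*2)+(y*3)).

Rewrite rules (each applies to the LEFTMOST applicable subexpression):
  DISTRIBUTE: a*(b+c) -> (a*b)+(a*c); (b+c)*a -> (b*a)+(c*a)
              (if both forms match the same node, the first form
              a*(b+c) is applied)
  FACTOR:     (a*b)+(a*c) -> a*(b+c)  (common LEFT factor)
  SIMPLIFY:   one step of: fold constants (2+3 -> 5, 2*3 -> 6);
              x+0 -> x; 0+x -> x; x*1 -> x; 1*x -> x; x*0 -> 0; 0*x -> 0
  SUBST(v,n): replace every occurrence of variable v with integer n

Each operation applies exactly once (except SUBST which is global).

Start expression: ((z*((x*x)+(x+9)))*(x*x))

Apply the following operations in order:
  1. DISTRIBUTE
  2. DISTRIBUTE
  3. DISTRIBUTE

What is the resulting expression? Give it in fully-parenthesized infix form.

Start: ((z*((x*x)+(x+9)))*(x*x))
Apply DISTRIBUTE at L (target: (z*((x*x)+(x+9)))): ((z*((x*x)+(x+9)))*(x*x)) -> (((z*(x*x))+(z*(x+9)))*(x*x))
Apply DISTRIBUTE at root (target: (((z*(x*x))+(z*(x+9)))*(x*x))): (((z*(x*x))+(z*(x+9)))*(x*x)) -> (((z*(x*x))*(x*x))+((z*(x+9))*(x*x)))
Apply DISTRIBUTE at RL (target: (z*(x+9))): (((z*(x*x))*(x*x))+((z*(x+9))*(x*x))) -> (((z*(x*x))*(x*x))+(((z*x)+(z*9))*(x*x)))

Answer: (((z*(x*x))*(x*x))+(((z*x)+(z*9))*(x*x)))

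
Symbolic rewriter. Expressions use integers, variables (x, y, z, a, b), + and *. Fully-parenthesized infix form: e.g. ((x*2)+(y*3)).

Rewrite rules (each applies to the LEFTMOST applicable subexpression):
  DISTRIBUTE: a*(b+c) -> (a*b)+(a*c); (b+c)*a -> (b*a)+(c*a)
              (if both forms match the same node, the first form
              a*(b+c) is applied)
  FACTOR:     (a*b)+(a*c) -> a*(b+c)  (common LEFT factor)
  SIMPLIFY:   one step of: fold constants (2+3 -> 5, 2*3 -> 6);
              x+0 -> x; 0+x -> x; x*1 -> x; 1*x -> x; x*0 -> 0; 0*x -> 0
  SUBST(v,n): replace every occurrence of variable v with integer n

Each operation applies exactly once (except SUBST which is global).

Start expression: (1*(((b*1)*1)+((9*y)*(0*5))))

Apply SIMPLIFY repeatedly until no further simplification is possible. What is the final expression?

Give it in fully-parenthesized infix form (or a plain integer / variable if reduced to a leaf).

Start: (1*(((b*1)*1)+((9*y)*(0*5))))
Step 1: at root: (1*(((b*1)*1)+((9*y)*(0*5)))) -> (((b*1)*1)+((9*y)*(0*5))); overall: (1*(((b*1)*1)+((9*y)*(0*5)))) -> (((b*1)*1)+((9*y)*(0*5)))
Step 2: at L: ((b*1)*1) -> (b*1); overall: (((b*1)*1)+((9*y)*(0*5))) -> ((b*1)+((9*y)*(0*5)))
Step 3: at L: (b*1) -> b; overall: ((b*1)+((9*y)*(0*5))) -> (b+((9*y)*(0*5)))
Step 4: at RR: (0*5) -> 0; overall: (b+((9*y)*(0*5))) -> (b+((9*y)*0))
Step 5: at R: ((9*y)*0) -> 0; overall: (b+((9*y)*0)) -> (b+0)
Step 6: at root: (b+0) -> b; overall: (b+0) -> b
Fixed point: b

Answer: b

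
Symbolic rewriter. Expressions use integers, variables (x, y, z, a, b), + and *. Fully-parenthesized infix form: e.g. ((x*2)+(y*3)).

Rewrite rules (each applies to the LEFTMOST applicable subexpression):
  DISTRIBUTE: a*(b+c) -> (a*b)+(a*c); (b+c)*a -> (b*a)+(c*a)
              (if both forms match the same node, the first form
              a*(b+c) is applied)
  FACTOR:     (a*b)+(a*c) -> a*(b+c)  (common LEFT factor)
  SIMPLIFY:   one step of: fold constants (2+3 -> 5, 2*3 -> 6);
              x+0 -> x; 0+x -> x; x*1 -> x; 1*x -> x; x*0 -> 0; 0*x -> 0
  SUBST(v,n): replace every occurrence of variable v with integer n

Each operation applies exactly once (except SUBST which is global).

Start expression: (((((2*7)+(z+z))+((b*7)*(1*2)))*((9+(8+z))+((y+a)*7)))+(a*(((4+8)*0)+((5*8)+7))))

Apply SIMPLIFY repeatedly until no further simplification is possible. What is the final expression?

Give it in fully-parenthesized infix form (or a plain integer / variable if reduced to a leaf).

Answer: ((((14+(z+z))+((b*7)*2))*((9+(8+z))+((y+a)*7)))+(a*47))

Derivation:
Start: (((((2*7)+(z+z))+((b*7)*(1*2)))*((9+(8+z))+((y+a)*7)))+(a*(((4+8)*0)+((5*8)+7))))
Step 1: at LLLL: (2*7) -> 14; overall: (((((2*7)+(z+z))+((b*7)*(1*2)))*((9+(8+z))+((y+a)*7)))+(a*(((4+8)*0)+((5*8)+7)))) -> ((((14+(z+z))+((b*7)*(1*2)))*((9+(8+z))+((y+a)*7)))+(a*(((4+8)*0)+((5*8)+7))))
Step 2: at LLRR: (1*2) -> 2; overall: ((((14+(z+z))+((b*7)*(1*2)))*((9+(8+z))+((y+a)*7)))+(a*(((4+8)*0)+((5*8)+7)))) -> ((((14+(z+z))+((b*7)*2))*((9+(8+z))+((y+a)*7)))+(a*(((4+8)*0)+((5*8)+7))))
Step 3: at RRL: ((4+8)*0) -> 0; overall: ((((14+(z+z))+((b*7)*2))*((9+(8+z))+((y+a)*7)))+(a*(((4+8)*0)+((5*8)+7)))) -> ((((14+(z+z))+((b*7)*2))*((9+(8+z))+((y+a)*7)))+(a*(0+((5*8)+7))))
Step 4: at RR: (0+((5*8)+7)) -> ((5*8)+7); overall: ((((14+(z+z))+((b*7)*2))*((9+(8+z))+((y+a)*7)))+(a*(0+((5*8)+7)))) -> ((((14+(z+z))+((b*7)*2))*((9+(8+z))+((y+a)*7)))+(a*((5*8)+7)))
Step 5: at RRL: (5*8) -> 40; overall: ((((14+(z+z))+((b*7)*2))*((9+(8+z))+((y+a)*7)))+(a*((5*8)+7))) -> ((((14+(z+z))+((b*7)*2))*((9+(8+z))+((y+a)*7)))+(a*(40+7)))
Step 6: at RR: (40+7) -> 47; overall: ((((14+(z+z))+((b*7)*2))*((9+(8+z))+((y+a)*7)))+(a*(40+7))) -> ((((14+(z+z))+((b*7)*2))*((9+(8+z))+((y+a)*7)))+(a*47))
Fixed point: ((((14+(z+z))+((b*7)*2))*((9+(8+z))+((y+a)*7)))+(a*47))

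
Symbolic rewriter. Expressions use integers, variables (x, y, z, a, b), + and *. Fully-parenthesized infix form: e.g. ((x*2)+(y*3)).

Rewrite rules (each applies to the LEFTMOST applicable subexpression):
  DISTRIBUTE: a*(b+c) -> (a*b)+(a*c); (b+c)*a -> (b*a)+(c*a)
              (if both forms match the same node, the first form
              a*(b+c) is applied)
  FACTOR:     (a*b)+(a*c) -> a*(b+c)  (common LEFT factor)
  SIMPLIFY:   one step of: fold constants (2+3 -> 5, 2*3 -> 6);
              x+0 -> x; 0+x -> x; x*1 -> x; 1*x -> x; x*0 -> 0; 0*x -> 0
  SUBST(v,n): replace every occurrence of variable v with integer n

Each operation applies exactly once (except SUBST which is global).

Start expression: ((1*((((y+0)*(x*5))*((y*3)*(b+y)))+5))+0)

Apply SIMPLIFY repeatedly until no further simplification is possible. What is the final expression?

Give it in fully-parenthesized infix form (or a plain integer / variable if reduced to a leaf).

Start: ((1*((((y+0)*(x*5))*((y*3)*(b+y)))+5))+0)
Step 1: at root: ((1*((((y+0)*(x*5))*((y*3)*(b+y)))+5))+0) -> (1*((((y+0)*(x*5))*((y*3)*(b+y)))+5)); overall: ((1*((((y+0)*(x*5))*((y*3)*(b+y)))+5))+0) -> (1*((((y+0)*(x*5))*((y*3)*(b+y)))+5))
Step 2: at root: (1*((((y+0)*(x*5))*((y*3)*(b+y)))+5)) -> ((((y+0)*(x*5))*((y*3)*(b+y)))+5); overall: (1*((((y+0)*(x*5))*((y*3)*(b+y)))+5)) -> ((((y+0)*(x*5))*((y*3)*(b+y)))+5)
Step 3: at LLL: (y+0) -> y; overall: ((((y+0)*(x*5))*((y*3)*(b+y)))+5) -> (((y*(x*5))*((y*3)*(b+y)))+5)
Fixed point: (((y*(x*5))*((y*3)*(b+y)))+5)

Answer: (((y*(x*5))*((y*3)*(b+y)))+5)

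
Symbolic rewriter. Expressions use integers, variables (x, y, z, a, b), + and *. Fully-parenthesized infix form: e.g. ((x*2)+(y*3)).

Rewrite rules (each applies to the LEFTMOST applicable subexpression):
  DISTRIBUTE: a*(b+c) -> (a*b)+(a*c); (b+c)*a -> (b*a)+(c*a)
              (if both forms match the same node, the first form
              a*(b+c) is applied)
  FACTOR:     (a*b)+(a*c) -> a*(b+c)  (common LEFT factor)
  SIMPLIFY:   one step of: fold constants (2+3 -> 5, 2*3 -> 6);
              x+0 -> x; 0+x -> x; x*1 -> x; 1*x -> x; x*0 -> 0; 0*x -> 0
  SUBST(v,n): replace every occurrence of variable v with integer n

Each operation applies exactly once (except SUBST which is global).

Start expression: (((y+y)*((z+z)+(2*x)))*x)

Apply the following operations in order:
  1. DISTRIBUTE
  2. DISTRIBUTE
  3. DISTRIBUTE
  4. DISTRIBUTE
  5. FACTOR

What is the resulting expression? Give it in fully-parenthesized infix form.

Answer: ((((y+y)*z)*(x+x))+(((y+y)*(2*x))*x))

Derivation:
Start: (((y+y)*((z+z)+(2*x)))*x)
Apply DISTRIBUTE at L (target: ((y+y)*((z+z)+(2*x)))): (((y+y)*((z+z)+(2*x)))*x) -> ((((y+y)*(z+z))+((y+y)*(2*x)))*x)
Apply DISTRIBUTE at root (target: ((((y+y)*(z+z))+((y+y)*(2*x)))*x)): ((((y+y)*(z+z))+((y+y)*(2*x)))*x) -> ((((y+y)*(z+z))*x)+(((y+y)*(2*x))*x))
Apply DISTRIBUTE at LL (target: ((y+y)*(z+z))): ((((y+y)*(z+z))*x)+(((y+y)*(2*x))*x)) -> (((((y+y)*z)+((y+y)*z))*x)+(((y+y)*(2*x))*x))
Apply DISTRIBUTE at L (target: ((((y+y)*z)+((y+y)*z))*x)): (((((y+y)*z)+((y+y)*z))*x)+(((y+y)*(2*x))*x)) -> (((((y+y)*z)*x)+(((y+y)*z)*x))+(((y+y)*(2*x))*x))
Apply FACTOR at L (target: ((((y+y)*z)*x)+(((y+y)*z)*x))): (((((y+y)*z)*x)+(((y+y)*z)*x))+(((y+y)*(2*x))*x)) -> ((((y+y)*z)*(x+x))+(((y+y)*(2*x))*x))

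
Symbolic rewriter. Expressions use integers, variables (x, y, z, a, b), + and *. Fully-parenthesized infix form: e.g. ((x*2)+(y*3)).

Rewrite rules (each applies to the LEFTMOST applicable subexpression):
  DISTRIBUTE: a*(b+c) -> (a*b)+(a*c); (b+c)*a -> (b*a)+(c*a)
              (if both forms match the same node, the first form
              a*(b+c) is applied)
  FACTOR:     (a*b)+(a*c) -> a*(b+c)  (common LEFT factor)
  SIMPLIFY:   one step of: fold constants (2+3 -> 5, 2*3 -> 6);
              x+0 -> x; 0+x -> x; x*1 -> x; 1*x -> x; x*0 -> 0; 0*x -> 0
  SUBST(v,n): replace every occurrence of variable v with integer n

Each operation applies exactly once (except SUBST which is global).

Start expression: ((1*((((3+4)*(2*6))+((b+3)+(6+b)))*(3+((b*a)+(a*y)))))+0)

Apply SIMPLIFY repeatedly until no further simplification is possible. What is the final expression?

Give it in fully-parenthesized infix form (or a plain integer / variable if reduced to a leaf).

Start: ((1*((((3+4)*(2*6))+((b+3)+(6+b)))*(3+((b*a)+(a*y)))))+0)
Step 1: at root: ((1*((((3+4)*(2*6))+((b+3)+(6+b)))*(3+((b*a)+(a*y)))))+0) -> (1*((((3+4)*(2*6))+((b+3)+(6+b)))*(3+((b*a)+(a*y))))); overall: ((1*((((3+4)*(2*6))+((b+3)+(6+b)))*(3+((b*a)+(a*y)))))+0) -> (1*((((3+4)*(2*6))+((b+3)+(6+b)))*(3+((b*a)+(a*y)))))
Step 2: at root: (1*((((3+4)*(2*6))+((b+3)+(6+b)))*(3+((b*a)+(a*y))))) -> ((((3+4)*(2*6))+((b+3)+(6+b)))*(3+((b*a)+(a*y)))); overall: (1*((((3+4)*(2*6))+((b+3)+(6+b)))*(3+((b*a)+(a*y))))) -> ((((3+4)*(2*6))+((b+3)+(6+b)))*(3+((b*a)+(a*y))))
Step 3: at LLL: (3+4) -> 7; overall: ((((3+4)*(2*6))+((b+3)+(6+b)))*(3+((b*a)+(a*y)))) -> (((7*(2*6))+((b+3)+(6+b)))*(3+((b*a)+(a*y))))
Step 4: at LLR: (2*6) -> 12; overall: (((7*(2*6))+((b+3)+(6+b)))*(3+((b*a)+(a*y)))) -> (((7*12)+((b+3)+(6+b)))*(3+((b*a)+(a*y))))
Step 5: at LL: (7*12) -> 84; overall: (((7*12)+((b+3)+(6+b)))*(3+((b*a)+(a*y)))) -> ((84+((b+3)+(6+b)))*(3+((b*a)+(a*y))))
Fixed point: ((84+((b+3)+(6+b)))*(3+((b*a)+(a*y))))

Answer: ((84+((b+3)+(6+b)))*(3+((b*a)+(a*y))))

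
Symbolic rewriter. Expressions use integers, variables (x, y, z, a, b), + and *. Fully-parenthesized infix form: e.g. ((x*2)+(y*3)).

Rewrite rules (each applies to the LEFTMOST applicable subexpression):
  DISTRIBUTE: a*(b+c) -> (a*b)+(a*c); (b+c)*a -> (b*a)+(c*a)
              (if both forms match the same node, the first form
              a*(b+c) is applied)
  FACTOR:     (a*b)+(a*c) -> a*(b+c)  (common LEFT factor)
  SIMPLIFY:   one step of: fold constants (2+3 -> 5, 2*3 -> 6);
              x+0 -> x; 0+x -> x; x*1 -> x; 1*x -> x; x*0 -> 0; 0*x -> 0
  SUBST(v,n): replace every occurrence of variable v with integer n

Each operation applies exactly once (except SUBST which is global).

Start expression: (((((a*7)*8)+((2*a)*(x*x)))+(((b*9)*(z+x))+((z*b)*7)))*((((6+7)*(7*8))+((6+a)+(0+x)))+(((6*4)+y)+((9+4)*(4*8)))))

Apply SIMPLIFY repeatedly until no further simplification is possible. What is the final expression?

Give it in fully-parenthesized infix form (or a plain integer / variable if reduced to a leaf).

Answer: (((((a*7)*8)+((2*a)*(x*x)))+(((b*9)*(z+x))+((z*b)*7)))*((728+((6+a)+x))+((24+y)+416)))

Derivation:
Start: (((((a*7)*8)+((2*a)*(x*x)))+(((b*9)*(z+x))+((z*b)*7)))*((((6+7)*(7*8))+((6+a)+(0+x)))+(((6*4)+y)+((9+4)*(4*8)))))
Step 1: at RLLL: (6+7) -> 13; overall: (((((a*7)*8)+((2*a)*(x*x)))+(((b*9)*(z+x))+((z*b)*7)))*((((6+7)*(7*8))+((6+a)+(0+x)))+(((6*4)+y)+((9+4)*(4*8))))) -> (((((a*7)*8)+((2*a)*(x*x)))+(((b*9)*(z+x))+((z*b)*7)))*(((13*(7*8))+((6+a)+(0+x)))+(((6*4)+y)+((9+4)*(4*8)))))
Step 2: at RLLR: (7*8) -> 56; overall: (((((a*7)*8)+((2*a)*(x*x)))+(((b*9)*(z+x))+((z*b)*7)))*(((13*(7*8))+((6+a)+(0+x)))+(((6*4)+y)+((9+4)*(4*8))))) -> (((((a*7)*8)+((2*a)*(x*x)))+(((b*9)*(z+x))+((z*b)*7)))*(((13*56)+((6+a)+(0+x)))+(((6*4)+y)+((9+4)*(4*8)))))
Step 3: at RLL: (13*56) -> 728; overall: (((((a*7)*8)+((2*a)*(x*x)))+(((b*9)*(z+x))+((z*b)*7)))*(((13*56)+((6+a)+(0+x)))+(((6*4)+y)+((9+4)*(4*8))))) -> (((((a*7)*8)+((2*a)*(x*x)))+(((b*9)*(z+x))+((z*b)*7)))*((728+((6+a)+(0+x)))+(((6*4)+y)+((9+4)*(4*8)))))
Step 4: at RLRR: (0+x) -> x; overall: (((((a*7)*8)+((2*a)*(x*x)))+(((b*9)*(z+x))+((z*b)*7)))*((728+((6+a)+(0+x)))+(((6*4)+y)+((9+4)*(4*8))))) -> (((((a*7)*8)+((2*a)*(x*x)))+(((b*9)*(z+x))+((z*b)*7)))*((728+((6+a)+x))+(((6*4)+y)+((9+4)*(4*8)))))
Step 5: at RRLL: (6*4) -> 24; overall: (((((a*7)*8)+((2*a)*(x*x)))+(((b*9)*(z+x))+((z*b)*7)))*((728+((6+a)+x))+(((6*4)+y)+((9+4)*(4*8))))) -> (((((a*7)*8)+((2*a)*(x*x)))+(((b*9)*(z+x))+((z*b)*7)))*((728+((6+a)+x))+((24+y)+((9+4)*(4*8)))))
Step 6: at RRRL: (9+4) -> 13; overall: (((((a*7)*8)+((2*a)*(x*x)))+(((b*9)*(z+x))+((z*b)*7)))*((728+((6+a)+x))+((24+y)+((9+4)*(4*8))))) -> (((((a*7)*8)+((2*a)*(x*x)))+(((b*9)*(z+x))+((z*b)*7)))*((728+((6+a)+x))+((24+y)+(13*(4*8)))))
Step 7: at RRRR: (4*8) -> 32; overall: (((((a*7)*8)+((2*a)*(x*x)))+(((b*9)*(z+x))+((z*b)*7)))*((728+((6+a)+x))+((24+y)+(13*(4*8))))) -> (((((a*7)*8)+((2*a)*(x*x)))+(((b*9)*(z+x))+((z*b)*7)))*((728+((6+a)+x))+((24+y)+(13*32))))
Step 8: at RRR: (13*32) -> 416; overall: (((((a*7)*8)+((2*a)*(x*x)))+(((b*9)*(z+x))+((z*b)*7)))*((728+((6+a)+x))+((24+y)+(13*32)))) -> (((((a*7)*8)+((2*a)*(x*x)))+(((b*9)*(z+x))+((z*b)*7)))*((728+((6+a)+x))+((24+y)+416)))
Fixed point: (((((a*7)*8)+((2*a)*(x*x)))+(((b*9)*(z+x))+((z*b)*7)))*((728+((6+a)+x))+((24+y)+416)))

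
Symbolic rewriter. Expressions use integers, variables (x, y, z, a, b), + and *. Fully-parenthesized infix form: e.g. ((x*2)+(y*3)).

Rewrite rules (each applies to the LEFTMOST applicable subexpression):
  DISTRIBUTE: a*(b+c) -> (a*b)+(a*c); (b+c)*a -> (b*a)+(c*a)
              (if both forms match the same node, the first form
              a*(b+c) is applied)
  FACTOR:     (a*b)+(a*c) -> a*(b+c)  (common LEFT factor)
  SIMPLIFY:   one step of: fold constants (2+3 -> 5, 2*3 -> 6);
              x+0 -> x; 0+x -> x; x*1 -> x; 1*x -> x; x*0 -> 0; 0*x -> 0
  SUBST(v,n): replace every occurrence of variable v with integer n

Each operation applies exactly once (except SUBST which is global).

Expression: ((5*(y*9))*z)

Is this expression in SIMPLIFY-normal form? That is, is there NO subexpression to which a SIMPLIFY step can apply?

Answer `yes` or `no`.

Expression: ((5*(y*9))*z)
Scanning for simplifiable subexpressions (pre-order)...
  at root: ((5*(y*9))*z) (not simplifiable)
  at L: (5*(y*9)) (not simplifiable)
  at LR: (y*9) (not simplifiable)
Result: no simplifiable subexpression found -> normal form.

Answer: yes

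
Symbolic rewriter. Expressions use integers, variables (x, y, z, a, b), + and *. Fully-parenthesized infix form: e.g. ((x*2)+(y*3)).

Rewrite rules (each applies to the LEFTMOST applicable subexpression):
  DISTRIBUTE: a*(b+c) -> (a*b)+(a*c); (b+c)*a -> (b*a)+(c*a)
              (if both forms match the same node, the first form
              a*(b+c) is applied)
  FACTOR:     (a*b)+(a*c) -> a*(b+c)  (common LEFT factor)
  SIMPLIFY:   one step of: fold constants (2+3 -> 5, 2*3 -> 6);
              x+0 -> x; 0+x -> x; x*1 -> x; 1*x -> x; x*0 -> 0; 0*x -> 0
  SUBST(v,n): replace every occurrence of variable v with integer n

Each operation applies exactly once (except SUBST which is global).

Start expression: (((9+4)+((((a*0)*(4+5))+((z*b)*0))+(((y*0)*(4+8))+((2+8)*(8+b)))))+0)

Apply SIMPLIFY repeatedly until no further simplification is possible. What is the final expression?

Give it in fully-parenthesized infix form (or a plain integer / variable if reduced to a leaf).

Start: (((9+4)+((((a*0)*(4+5))+((z*b)*0))+(((y*0)*(4+8))+((2+8)*(8+b)))))+0)
Step 1: at root: (((9+4)+((((a*0)*(4+5))+((z*b)*0))+(((y*0)*(4+8))+((2+8)*(8+b)))))+0) -> ((9+4)+((((a*0)*(4+5))+((z*b)*0))+(((y*0)*(4+8))+((2+8)*(8+b))))); overall: (((9+4)+((((a*0)*(4+5))+((z*b)*0))+(((y*0)*(4+8))+((2+8)*(8+b)))))+0) -> ((9+4)+((((a*0)*(4+5))+((z*b)*0))+(((y*0)*(4+8))+((2+8)*(8+b)))))
Step 2: at L: (9+4) -> 13; overall: ((9+4)+((((a*0)*(4+5))+((z*b)*0))+(((y*0)*(4+8))+((2+8)*(8+b))))) -> (13+((((a*0)*(4+5))+((z*b)*0))+(((y*0)*(4+8))+((2+8)*(8+b)))))
Step 3: at RLLL: (a*0) -> 0; overall: (13+((((a*0)*(4+5))+((z*b)*0))+(((y*0)*(4+8))+((2+8)*(8+b))))) -> (13+(((0*(4+5))+((z*b)*0))+(((y*0)*(4+8))+((2+8)*(8+b)))))
Step 4: at RLL: (0*(4+5)) -> 0; overall: (13+(((0*(4+5))+((z*b)*0))+(((y*0)*(4+8))+((2+8)*(8+b))))) -> (13+((0+((z*b)*0))+(((y*0)*(4+8))+((2+8)*(8+b)))))
Step 5: at RL: (0+((z*b)*0)) -> ((z*b)*0); overall: (13+((0+((z*b)*0))+(((y*0)*(4+8))+((2+8)*(8+b))))) -> (13+(((z*b)*0)+(((y*0)*(4+8))+((2+8)*(8+b)))))
Step 6: at RL: ((z*b)*0) -> 0; overall: (13+(((z*b)*0)+(((y*0)*(4+8))+((2+8)*(8+b))))) -> (13+(0+(((y*0)*(4+8))+((2+8)*(8+b)))))
Step 7: at R: (0+(((y*0)*(4+8))+((2+8)*(8+b)))) -> (((y*0)*(4+8))+((2+8)*(8+b))); overall: (13+(0+(((y*0)*(4+8))+((2+8)*(8+b))))) -> (13+(((y*0)*(4+8))+((2+8)*(8+b))))
Step 8: at RLL: (y*0) -> 0; overall: (13+(((y*0)*(4+8))+((2+8)*(8+b)))) -> (13+((0*(4+8))+((2+8)*(8+b))))
Step 9: at RL: (0*(4+8)) -> 0; overall: (13+((0*(4+8))+((2+8)*(8+b)))) -> (13+(0+((2+8)*(8+b))))
Step 10: at R: (0+((2+8)*(8+b))) -> ((2+8)*(8+b)); overall: (13+(0+((2+8)*(8+b)))) -> (13+((2+8)*(8+b)))
Step 11: at RL: (2+8) -> 10; overall: (13+((2+8)*(8+b))) -> (13+(10*(8+b)))
Fixed point: (13+(10*(8+b)))

Answer: (13+(10*(8+b)))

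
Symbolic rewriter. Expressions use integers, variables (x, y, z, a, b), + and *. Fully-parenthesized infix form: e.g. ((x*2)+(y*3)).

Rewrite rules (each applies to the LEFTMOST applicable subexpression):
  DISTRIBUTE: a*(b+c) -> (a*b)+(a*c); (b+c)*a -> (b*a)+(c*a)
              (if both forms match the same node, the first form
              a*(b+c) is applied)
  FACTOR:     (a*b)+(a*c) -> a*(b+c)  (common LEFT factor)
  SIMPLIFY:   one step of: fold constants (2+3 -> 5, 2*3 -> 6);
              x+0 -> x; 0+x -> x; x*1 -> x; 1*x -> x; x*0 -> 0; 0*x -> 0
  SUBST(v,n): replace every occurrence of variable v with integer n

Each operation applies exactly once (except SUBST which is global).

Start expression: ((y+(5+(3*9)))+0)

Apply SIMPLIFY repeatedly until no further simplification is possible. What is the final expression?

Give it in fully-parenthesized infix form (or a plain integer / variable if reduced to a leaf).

Start: ((y+(5+(3*9)))+0)
Step 1: at root: ((y+(5+(3*9)))+0) -> (y+(5+(3*9))); overall: ((y+(5+(3*9)))+0) -> (y+(5+(3*9)))
Step 2: at RR: (3*9) -> 27; overall: (y+(5+(3*9))) -> (y+(5+27))
Step 3: at R: (5+27) -> 32; overall: (y+(5+27)) -> (y+32)
Fixed point: (y+32)

Answer: (y+32)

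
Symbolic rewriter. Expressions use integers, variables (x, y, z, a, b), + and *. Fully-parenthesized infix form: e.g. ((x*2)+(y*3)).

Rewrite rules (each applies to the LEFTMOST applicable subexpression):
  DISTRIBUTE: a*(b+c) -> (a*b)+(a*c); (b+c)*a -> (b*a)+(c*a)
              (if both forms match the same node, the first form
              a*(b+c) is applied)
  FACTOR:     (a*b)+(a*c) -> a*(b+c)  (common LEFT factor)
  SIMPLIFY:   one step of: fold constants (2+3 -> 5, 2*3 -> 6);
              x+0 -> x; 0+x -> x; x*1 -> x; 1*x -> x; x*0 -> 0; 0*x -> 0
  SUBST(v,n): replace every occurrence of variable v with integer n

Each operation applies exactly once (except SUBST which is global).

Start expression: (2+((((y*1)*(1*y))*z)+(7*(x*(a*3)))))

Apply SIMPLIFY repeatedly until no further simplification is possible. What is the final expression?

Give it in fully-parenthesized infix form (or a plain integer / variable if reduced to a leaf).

Answer: (2+(((y*y)*z)+(7*(x*(a*3)))))

Derivation:
Start: (2+((((y*1)*(1*y))*z)+(7*(x*(a*3)))))
Step 1: at RLLL: (y*1) -> y; overall: (2+((((y*1)*(1*y))*z)+(7*(x*(a*3))))) -> (2+(((y*(1*y))*z)+(7*(x*(a*3)))))
Step 2: at RLLR: (1*y) -> y; overall: (2+(((y*(1*y))*z)+(7*(x*(a*3))))) -> (2+(((y*y)*z)+(7*(x*(a*3)))))
Fixed point: (2+(((y*y)*z)+(7*(x*(a*3)))))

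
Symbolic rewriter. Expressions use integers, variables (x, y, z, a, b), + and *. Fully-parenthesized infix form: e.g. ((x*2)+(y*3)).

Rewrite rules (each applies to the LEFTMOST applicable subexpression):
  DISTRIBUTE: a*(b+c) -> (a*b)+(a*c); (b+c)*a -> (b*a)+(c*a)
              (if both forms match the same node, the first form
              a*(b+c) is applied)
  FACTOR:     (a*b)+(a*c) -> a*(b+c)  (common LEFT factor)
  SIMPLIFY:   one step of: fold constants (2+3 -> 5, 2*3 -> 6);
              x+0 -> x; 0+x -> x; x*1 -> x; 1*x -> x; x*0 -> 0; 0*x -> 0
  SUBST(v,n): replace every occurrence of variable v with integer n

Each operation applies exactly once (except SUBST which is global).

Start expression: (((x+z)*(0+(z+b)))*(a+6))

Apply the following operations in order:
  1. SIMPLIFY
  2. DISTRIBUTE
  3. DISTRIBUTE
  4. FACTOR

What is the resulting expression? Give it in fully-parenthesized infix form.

Answer: ((((x+z)*(z+b))*a)+(((x+z)*(z+b))*6))

Derivation:
Start: (((x+z)*(0+(z+b)))*(a+6))
Apply SIMPLIFY at LR (target: (0+(z+b))): (((x+z)*(0+(z+b)))*(a+6)) -> (((x+z)*(z+b))*(a+6))
Apply DISTRIBUTE at root (target: (((x+z)*(z+b))*(a+6))): (((x+z)*(z+b))*(a+6)) -> ((((x+z)*(z+b))*a)+(((x+z)*(z+b))*6))
Apply DISTRIBUTE at LL (target: ((x+z)*(z+b))): ((((x+z)*(z+b))*a)+(((x+z)*(z+b))*6)) -> (((((x+z)*z)+((x+z)*b))*a)+(((x+z)*(z+b))*6))
Apply FACTOR at LL (target: (((x+z)*z)+((x+z)*b))): (((((x+z)*z)+((x+z)*b))*a)+(((x+z)*(z+b))*6)) -> ((((x+z)*(z+b))*a)+(((x+z)*(z+b))*6))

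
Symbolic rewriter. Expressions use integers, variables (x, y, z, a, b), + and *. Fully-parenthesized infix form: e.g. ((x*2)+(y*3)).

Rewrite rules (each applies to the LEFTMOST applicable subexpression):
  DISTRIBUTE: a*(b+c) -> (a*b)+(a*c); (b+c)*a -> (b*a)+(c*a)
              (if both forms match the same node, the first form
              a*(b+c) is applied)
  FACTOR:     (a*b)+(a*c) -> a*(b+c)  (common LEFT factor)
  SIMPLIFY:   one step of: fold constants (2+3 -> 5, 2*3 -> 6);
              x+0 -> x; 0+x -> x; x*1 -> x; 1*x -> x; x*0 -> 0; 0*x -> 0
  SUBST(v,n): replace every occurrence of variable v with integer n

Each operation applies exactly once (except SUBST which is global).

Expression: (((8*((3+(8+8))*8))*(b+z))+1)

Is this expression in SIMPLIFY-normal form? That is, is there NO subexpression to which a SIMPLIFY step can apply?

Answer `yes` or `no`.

Answer: no

Derivation:
Expression: (((8*((3+(8+8))*8))*(b+z))+1)
Scanning for simplifiable subexpressions (pre-order)...
  at root: (((8*((3+(8+8))*8))*(b+z))+1) (not simplifiable)
  at L: ((8*((3+(8+8))*8))*(b+z)) (not simplifiable)
  at LL: (8*((3+(8+8))*8)) (not simplifiable)
  at LLR: ((3+(8+8))*8) (not simplifiable)
  at LLRL: (3+(8+8)) (not simplifiable)
  at LLRLR: (8+8) (SIMPLIFIABLE)
  at LR: (b+z) (not simplifiable)
Found simplifiable subexpr at path LLRLR: (8+8)
One SIMPLIFY step would give: (((8*((3+16)*8))*(b+z))+1)
-> NOT in normal form.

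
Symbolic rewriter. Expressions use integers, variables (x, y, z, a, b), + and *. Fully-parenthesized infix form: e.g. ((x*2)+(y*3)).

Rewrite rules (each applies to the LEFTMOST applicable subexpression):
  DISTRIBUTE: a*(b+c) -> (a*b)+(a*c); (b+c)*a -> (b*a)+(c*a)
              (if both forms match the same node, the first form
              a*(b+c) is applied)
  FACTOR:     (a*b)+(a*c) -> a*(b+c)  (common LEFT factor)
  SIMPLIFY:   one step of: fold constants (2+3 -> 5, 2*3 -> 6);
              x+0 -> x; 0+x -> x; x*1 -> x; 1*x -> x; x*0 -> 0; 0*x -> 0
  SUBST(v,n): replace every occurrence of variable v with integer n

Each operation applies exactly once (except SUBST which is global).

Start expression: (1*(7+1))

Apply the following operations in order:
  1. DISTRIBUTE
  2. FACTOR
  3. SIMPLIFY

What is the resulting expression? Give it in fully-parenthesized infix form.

Answer: (7+1)

Derivation:
Start: (1*(7+1))
Apply DISTRIBUTE at root (target: (1*(7+1))): (1*(7+1)) -> ((1*7)+(1*1))
Apply FACTOR at root (target: ((1*7)+(1*1))): ((1*7)+(1*1)) -> (1*(7+1))
Apply SIMPLIFY at root (target: (1*(7+1))): (1*(7+1)) -> (7+1)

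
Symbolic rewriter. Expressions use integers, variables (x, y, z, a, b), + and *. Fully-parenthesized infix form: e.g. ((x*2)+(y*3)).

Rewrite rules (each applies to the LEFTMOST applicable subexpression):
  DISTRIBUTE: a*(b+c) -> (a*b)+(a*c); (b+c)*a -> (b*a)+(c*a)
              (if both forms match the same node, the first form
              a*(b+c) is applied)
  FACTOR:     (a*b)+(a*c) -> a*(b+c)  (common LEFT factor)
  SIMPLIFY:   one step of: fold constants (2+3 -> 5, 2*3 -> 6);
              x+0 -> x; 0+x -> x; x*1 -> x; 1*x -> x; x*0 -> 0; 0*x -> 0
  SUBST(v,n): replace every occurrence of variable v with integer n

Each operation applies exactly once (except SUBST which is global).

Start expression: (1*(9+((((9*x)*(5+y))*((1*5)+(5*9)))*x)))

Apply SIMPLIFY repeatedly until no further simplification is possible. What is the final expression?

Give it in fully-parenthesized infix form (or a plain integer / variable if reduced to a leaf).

Answer: (9+((((9*x)*(5+y))*50)*x))

Derivation:
Start: (1*(9+((((9*x)*(5+y))*((1*5)+(5*9)))*x)))
Step 1: at root: (1*(9+((((9*x)*(5+y))*((1*5)+(5*9)))*x))) -> (9+((((9*x)*(5+y))*((1*5)+(5*9)))*x)); overall: (1*(9+((((9*x)*(5+y))*((1*5)+(5*9)))*x))) -> (9+((((9*x)*(5+y))*((1*5)+(5*9)))*x))
Step 2: at RLRL: (1*5) -> 5; overall: (9+((((9*x)*(5+y))*((1*5)+(5*9)))*x)) -> (9+((((9*x)*(5+y))*(5+(5*9)))*x))
Step 3: at RLRR: (5*9) -> 45; overall: (9+((((9*x)*(5+y))*(5+(5*9)))*x)) -> (9+((((9*x)*(5+y))*(5+45))*x))
Step 4: at RLR: (5+45) -> 50; overall: (9+((((9*x)*(5+y))*(5+45))*x)) -> (9+((((9*x)*(5+y))*50)*x))
Fixed point: (9+((((9*x)*(5+y))*50)*x))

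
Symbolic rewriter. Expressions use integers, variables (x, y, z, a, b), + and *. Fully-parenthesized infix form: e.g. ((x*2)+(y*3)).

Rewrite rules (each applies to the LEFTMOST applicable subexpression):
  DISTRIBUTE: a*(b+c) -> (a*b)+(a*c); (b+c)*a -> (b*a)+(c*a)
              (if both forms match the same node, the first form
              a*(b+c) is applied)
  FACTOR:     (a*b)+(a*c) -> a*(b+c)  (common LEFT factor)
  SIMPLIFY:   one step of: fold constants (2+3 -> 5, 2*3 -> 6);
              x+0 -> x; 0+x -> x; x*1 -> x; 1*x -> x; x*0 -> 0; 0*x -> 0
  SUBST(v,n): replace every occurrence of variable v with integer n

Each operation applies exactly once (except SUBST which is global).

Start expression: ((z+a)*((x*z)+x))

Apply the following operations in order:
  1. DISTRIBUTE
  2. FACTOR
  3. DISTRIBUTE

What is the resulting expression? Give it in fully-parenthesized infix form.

Start: ((z+a)*((x*z)+x))
Apply DISTRIBUTE at root (target: ((z+a)*((x*z)+x))): ((z+a)*((x*z)+x)) -> (((z+a)*(x*z))+((z+a)*x))
Apply FACTOR at root (target: (((z+a)*(x*z))+((z+a)*x))): (((z+a)*(x*z))+((z+a)*x)) -> ((z+a)*((x*z)+x))
Apply DISTRIBUTE at root (target: ((z+a)*((x*z)+x))): ((z+a)*((x*z)+x)) -> (((z+a)*(x*z))+((z+a)*x))

Answer: (((z+a)*(x*z))+((z+a)*x))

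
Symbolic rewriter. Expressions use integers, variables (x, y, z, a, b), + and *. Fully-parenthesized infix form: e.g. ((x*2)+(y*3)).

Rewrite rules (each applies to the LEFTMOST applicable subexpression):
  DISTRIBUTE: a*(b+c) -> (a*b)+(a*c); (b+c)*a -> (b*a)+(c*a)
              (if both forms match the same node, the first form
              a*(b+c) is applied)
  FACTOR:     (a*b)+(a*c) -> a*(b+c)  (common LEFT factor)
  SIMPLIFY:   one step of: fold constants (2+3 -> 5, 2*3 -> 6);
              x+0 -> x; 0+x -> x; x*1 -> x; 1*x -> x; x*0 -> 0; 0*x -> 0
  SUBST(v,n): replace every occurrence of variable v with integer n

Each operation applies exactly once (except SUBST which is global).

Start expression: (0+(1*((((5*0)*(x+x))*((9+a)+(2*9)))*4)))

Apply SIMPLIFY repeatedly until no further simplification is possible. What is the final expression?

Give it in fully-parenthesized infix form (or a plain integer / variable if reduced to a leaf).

Start: (0+(1*((((5*0)*(x+x))*((9+a)+(2*9)))*4)))
Step 1: at root: (0+(1*((((5*0)*(x+x))*((9+a)+(2*9)))*4))) -> (1*((((5*0)*(x+x))*((9+a)+(2*9)))*4)); overall: (0+(1*((((5*0)*(x+x))*((9+a)+(2*9)))*4))) -> (1*((((5*0)*(x+x))*((9+a)+(2*9)))*4))
Step 2: at root: (1*((((5*0)*(x+x))*((9+a)+(2*9)))*4)) -> ((((5*0)*(x+x))*((9+a)+(2*9)))*4); overall: (1*((((5*0)*(x+x))*((9+a)+(2*9)))*4)) -> ((((5*0)*(x+x))*((9+a)+(2*9)))*4)
Step 3: at LLL: (5*0) -> 0; overall: ((((5*0)*(x+x))*((9+a)+(2*9)))*4) -> (((0*(x+x))*((9+a)+(2*9)))*4)
Step 4: at LL: (0*(x+x)) -> 0; overall: (((0*(x+x))*((9+a)+(2*9)))*4) -> ((0*((9+a)+(2*9)))*4)
Step 5: at L: (0*((9+a)+(2*9))) -> 0; overall: ((0*((9+a)+(2*9)))*4) -> (0*4)
Step 6: at root: (0*4) -> 0; overall: (0*4) -> 0
Fixed point: 0

Answer: 0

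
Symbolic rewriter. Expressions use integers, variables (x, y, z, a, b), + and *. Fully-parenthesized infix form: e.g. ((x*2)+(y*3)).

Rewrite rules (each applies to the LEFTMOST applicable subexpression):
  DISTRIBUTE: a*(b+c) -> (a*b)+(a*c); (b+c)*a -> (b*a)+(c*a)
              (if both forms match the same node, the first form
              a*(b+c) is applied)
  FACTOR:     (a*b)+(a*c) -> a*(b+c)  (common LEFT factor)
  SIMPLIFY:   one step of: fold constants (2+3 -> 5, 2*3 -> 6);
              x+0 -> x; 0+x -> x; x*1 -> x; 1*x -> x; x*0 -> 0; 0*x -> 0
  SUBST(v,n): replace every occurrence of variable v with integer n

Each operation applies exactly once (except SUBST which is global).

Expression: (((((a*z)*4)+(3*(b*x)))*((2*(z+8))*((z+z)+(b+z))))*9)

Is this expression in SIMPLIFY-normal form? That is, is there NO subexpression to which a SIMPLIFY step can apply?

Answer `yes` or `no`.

Expression: (((((a*z)*4)+(3*(b*x)))*((2*(z+8))*((z+z)+(b+z))))*9)
Scanning for simplifiable subexpressions (pre-order)...
  at root: (((((a*z)*4)+(3*(b*x)))*((2*(z+8))*((z+z)+(b+z))))*9) (not simplifiable)
  at L: ((((a*z)*4)+(3*(b*x)))*((2*(z+8))*((z+z)+(b+z)))) (not simplifiable)
  at LL: (((a*z)*4)+(3*(b*x))) (not simplifiable)
  at LLL: ((a*z)*4) (not simplifiable)
  at LLLL: (a*z) (not simplifiable)
  at LLR: (3*(b*x)) (not simplifiable)
  at LLRR: (b*x) (not simplifiable)
  at LR: ((2*(z+8))*((z+z)+(b+z))) (not simplifiable)
  at LRL: (2*(z+8)) (not simplifiable)
  at LRLR: (z+8) (not simplifiable)
  at LRR: ((z+z)+(b+z)) (not simplifiable)
  at LRRL: (z+z) (not simplifiable)
  at LRRR: (b+z) (not simplifiable)
Result: no simplifiable subexpression found -> normal form.

Answer: yes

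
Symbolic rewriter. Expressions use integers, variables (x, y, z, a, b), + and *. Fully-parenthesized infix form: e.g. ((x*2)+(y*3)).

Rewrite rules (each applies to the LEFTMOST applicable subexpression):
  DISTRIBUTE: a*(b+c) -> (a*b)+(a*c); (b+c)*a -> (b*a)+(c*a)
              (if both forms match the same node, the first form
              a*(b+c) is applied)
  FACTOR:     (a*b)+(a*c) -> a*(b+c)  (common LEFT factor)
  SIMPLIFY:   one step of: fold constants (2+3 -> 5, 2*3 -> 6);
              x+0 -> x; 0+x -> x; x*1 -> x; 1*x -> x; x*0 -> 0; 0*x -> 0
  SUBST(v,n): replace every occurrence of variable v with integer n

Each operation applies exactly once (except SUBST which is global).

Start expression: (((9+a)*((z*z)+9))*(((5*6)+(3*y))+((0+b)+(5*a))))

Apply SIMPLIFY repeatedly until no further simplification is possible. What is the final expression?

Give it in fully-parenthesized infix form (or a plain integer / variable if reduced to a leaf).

Start: (((9+a)*((z*z)+9))*(((5*6)+(3*y))+((0+b)+(5*a))))
Step 1: at RLL: (5*6) -> 30; overall: (((9+a)*((z*z)+9))*(((5*6)+(3*y))+((0+b)+(5*a)))) -> (((9+a)*((z*z)+9))*((30+(3*y))+((0+b)+(5*a))))
Step 2: at RRL: (0+b) -> b; overall: (((9+a)*((z*z)+9))*((30+(3*y))+((0+b)+(5*a)))) -> (((9+a)*((z*z)+9))*((30+(3*y))+(b+(5*a))))
Fixed point: (((9+a)*((z*z)+9))*((30+(3*y))+(b+(5*a))))

Answer: (((9+a)*((z*z)+9))*((30+(3*y))+(b+(5*a))))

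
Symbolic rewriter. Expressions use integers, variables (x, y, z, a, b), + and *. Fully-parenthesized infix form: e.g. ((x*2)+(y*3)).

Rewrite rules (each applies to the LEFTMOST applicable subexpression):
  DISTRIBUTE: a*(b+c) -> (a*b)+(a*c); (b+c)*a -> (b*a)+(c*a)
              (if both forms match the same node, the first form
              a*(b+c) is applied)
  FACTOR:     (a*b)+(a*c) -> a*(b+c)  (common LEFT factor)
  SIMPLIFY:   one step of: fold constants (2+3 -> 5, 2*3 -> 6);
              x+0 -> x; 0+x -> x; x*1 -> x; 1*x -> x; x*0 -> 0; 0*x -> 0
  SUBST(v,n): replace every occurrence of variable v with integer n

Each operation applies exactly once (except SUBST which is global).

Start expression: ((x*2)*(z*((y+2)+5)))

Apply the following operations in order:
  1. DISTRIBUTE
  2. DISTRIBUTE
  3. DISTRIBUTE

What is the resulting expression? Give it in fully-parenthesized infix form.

Answer: (((x*2)*((z*y)+(z*2)))+((x*2)*(z*5)))

Derivation:
Start: ((x*2)*(z*((y+2)+5)))
Apply DISTRIBUTE at R (target: (z*((y+2)+5))): ((x*2)*(z*((y+2)+5))) -> ((x*2)*((z*(y+2))+(z*5)))
Apply DISTRIBUTE at root (target: ((x*2)*((z*(y+2))+(z*5)))): ((x*2)*((z*(y+2))+(z*5))) -> (((x*2)*(z*(y+2)))+((x*2)*(z*5)))
Apply DISTRIBUTE at LR (target: (z*(y+2))): (((x*2)*(z*(y+2)))+((x*2)*(z*5))) -> (((x*2)*((z*y)+(z*2)))+((x*2)*(z*5)))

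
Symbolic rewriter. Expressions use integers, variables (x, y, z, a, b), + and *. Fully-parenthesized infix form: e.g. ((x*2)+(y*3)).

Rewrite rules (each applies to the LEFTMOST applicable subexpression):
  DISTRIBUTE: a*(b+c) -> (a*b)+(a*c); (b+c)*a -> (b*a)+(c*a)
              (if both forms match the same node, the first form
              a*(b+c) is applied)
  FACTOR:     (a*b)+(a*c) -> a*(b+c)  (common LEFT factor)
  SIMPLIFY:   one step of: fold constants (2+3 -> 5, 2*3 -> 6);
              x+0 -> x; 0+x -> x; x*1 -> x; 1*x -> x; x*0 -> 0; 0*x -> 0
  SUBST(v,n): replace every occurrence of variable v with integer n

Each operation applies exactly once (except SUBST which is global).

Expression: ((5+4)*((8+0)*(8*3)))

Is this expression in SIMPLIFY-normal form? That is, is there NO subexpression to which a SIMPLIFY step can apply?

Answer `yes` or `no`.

Answer: no

Derivation:
Expression: ((5+4)*((8+0)*(8*3)))
Scanning for simplifiable subexpressions (pre-order)...
  at root: ((5+4)*((8+0)*(8*3))) (not simplifiable)
  at L: (5+4) (SIMPLIFIABLE)
  at R: ((8+0)*(8*3)) (not simplifiable)
  at RL: (8+0) (SIMPLIFIABLE)
  at RR: (8*3) (SIMPLIFIABLE)
Found simplifiable subexpr at path L: (5+4)
One SIMPLIFY step would give: (9*((8+0)*(8*3)))
-> NOT in normal form.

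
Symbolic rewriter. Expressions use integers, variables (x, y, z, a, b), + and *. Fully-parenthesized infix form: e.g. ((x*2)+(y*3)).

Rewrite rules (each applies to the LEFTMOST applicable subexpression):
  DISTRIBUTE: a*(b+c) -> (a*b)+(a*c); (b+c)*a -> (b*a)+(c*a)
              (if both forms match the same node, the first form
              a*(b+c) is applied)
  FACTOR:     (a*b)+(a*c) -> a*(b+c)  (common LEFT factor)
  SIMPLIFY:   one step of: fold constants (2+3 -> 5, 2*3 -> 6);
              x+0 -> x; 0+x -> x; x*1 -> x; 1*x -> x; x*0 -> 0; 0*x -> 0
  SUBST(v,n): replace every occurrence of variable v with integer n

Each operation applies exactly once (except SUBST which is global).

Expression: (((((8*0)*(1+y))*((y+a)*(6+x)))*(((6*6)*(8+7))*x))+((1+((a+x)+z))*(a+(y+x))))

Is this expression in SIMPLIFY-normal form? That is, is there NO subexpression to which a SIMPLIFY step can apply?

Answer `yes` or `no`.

Expression: (((((8*0)*(1+y))*((y+a)*(6+x)))*(((6*6)*(8+7))*x))+((1+((a+x)+z))*(a+(y+x))))
Scanning for simplifiable subexpressions (pre-order)...
  at root: (((((8*0)*(1+y))*((y+a)*(6+x)))*(((6*6)*(8+7))*x))+((1+((a+x)+z))*(a+(y+x)))) (not simplifiable)
  at L: ((((8*0)*(1+y))*((y+a)*(6+x)))*(((6*6)*(8+7))*x)) (not simplifiable)
  at LL: (((8*0)*(1+y))*((y+a)*(6+x))) (not simplifiable)
  at LLL: ((8*0)*(1+y)) (not simplifiable)
  at LLLL: (8*0) (SIMPLIFIABLE)
  at LLLR: (1+y) (not simplifiable)
  at LLR: ((y+a)*(6+x)) (not simplifiable)
  at LLRL: (y+a) (not simplifiable)
  at LLRR: (6+x) (not simplifiable)
  at LR: (((6*6)*(8+7))*x) (not simplifiable)
  at LRL: ((6*6)*(8+7)) (not simplifiable)
  at LRLL: (6*6) (SIMPLIFIABLE)
  at LRLR: (8+7) (SIMPLIFIABLE)
  at R: ((1+((a+x)+z))*(a+(y+x))) (not simplifiable)
  at RL: (1+((a+x)+z)) (not simplifiable)
  at RLR: ((a+x)+z) (not simplifiable)
  at RLRL: (a+x) (not simplifiable)
  at RR: (a+(y+x)) (not simplifiable)
  at RRR: (y+x) (not simplifiable)
Found simplifiable subexpr at path LLLL: (8*0)
One SIMPLIFY step would give: ((((0*(1+y))*((y+a)*(6+x)))*(((6*6)*(8+7))*x))+((1+((a+x)+z))*(a+(y+x))))
-> NOT in normal form.

Answer: no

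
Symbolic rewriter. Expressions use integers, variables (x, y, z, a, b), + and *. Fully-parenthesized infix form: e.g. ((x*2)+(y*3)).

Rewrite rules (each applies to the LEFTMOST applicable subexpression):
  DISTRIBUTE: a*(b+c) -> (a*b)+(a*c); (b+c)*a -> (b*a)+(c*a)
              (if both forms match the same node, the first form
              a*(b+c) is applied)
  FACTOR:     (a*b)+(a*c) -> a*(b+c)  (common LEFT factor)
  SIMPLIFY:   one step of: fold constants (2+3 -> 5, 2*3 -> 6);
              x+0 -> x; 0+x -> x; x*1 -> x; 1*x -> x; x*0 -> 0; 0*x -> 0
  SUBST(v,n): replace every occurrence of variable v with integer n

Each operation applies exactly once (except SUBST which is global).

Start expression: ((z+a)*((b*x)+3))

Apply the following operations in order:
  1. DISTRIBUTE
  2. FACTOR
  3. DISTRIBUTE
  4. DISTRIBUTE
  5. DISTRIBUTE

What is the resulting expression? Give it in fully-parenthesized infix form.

Answer: (((z*(b*x))+(a*(b*x)))+((z*3)+(a*3)))

Derivation:
Start: ((z+a)*((b*x)+3))
Apply DISTRIBUTE at root (target: ((z+a)*((b*x)+3))): ((z+a)*((b*x)+3)) -> (((z+a)*(b*x))+((z+a)*3))
Apply FACTOR at root (target: (((z+a)*(b*x))+((z+a)*3))): (((z+a)*(b*x))+((z+a)*3)) -> ((z+a)*((b*x)+3))
Apply DISTRIBUTE at root (target: ((z+a)*((b*x)+3))): ((z+a)*((b*x)+3)) -> (((z+a)*(b*x))+((z+a)*3))
Apply DISTRIBUTE at L (target: ((z+a)*(b*x))): (((z+a)*(b*x))+((z+a)*3)) -> (((z*(b*x))+(a*(b*x)))+((z+a)*3))
Apply DISTRIBUTE at R (target: ((z+a)*3)): (((z*(b*x))+(a*(b*x)))+((z+a)*3)) -> (((z*(b*x))+(a*(b*x)))+((z*3)+(a*3)))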